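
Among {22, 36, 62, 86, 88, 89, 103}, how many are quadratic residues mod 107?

4

(22/107) = -1 → non-residue.
(36/107) = +1 → QR.
(62/107) = +1 → QR.
(86/107) = +1 → QR.
(88/107) = -1 → non-residue.
(89/107) = +1 → QR.
(103/107) = -1 → non-residue.
Total quadratic residues among the 7: 4.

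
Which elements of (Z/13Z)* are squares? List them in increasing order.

1, 3, 4, 9, 10, 12

Square k = 1,…,6 (k and 13−k give the same square):
1²=1, 2²=4, 3²=9, 4²≡3, 5²≡12, 6²≡10 (mod 13).
So the quadratic residues mod 13 are {1, 3, 4, 9, 10, 12}.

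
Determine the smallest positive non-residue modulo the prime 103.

(2/103) = +1, so 2 is a residue.
(3/103) = −1, so 3 is the smallest positive non-residue mod 103.

3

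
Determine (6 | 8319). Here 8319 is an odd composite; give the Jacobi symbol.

0

Pull out 2: since 8319 ≡ 7 (mod 8), (2/8319) = +1.
Reciprocity: 3 ≡ 3 and 8319 ≡ 3 (mod 4), so (3/8319) = −(8319/3).
Reduce top mod 3: now compute (0/3).
Top reduces to 0: gcd > 1, so the symbol is 0.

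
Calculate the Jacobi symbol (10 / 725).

Pull out 2: since 725 ≡ 5 (mod 8), (2/725) = -1.
Reciprocity: 5 ≡ 1 and 725 ≡ 1 (mod 4), so (5/725) = +(725/5).
Reduce top mod 5: now compute (0/5).
Top reduces to 0: gcd > 1, so the symbol is 0.

0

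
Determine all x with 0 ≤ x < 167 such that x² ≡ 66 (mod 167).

20, 147

Since 167 ≡ 3 (mod 4), a square root of 66 is 66^((167+1)/4) = 66^42 mod 167.
Repeated squaring: 66^2≡14, 66^4≡29, 66^8≡6, 66^16≡36, 66^32≡127 (mod 167).
66^42 = 66^(32+8+2) ≡ 147 (mod 167).
Check: 147² = 21609 ≡ 66 (mod 167). The two roots are 20 and 147.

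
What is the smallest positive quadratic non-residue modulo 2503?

3

(2/2503) = +1, so 2 is a residue.
(3/2503) = −1, so 3 is the smallest positive non-residue mod 2503.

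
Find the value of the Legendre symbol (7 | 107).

-1

Euler's criterion: (7/107) ≡ 7^53 (mod 107).
7^2 ≡ 49 (mod 107)
7^4 ≡ 47 (mod 107)
7^8 ≡ 69 (mod 107)
7^16 ≡ 53 (mod 107)
7^32 ≡ 27 (mod 107)
7^53 = 7^(32+16+4+1) ≡ 106 (mod 107).
Result is 106 ≡ −1, so (7/107) = −1.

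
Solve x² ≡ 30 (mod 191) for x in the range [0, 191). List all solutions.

Since 191 ≡ 3 (mod 4), a square root of 30 is 30^((191+1)/4) = 30^48 mod 191.
Repeated squaring: 30^2≡136, 30^4≡160, 30^8≡6, 30^16≡36, 30^32≡150 (mod 191).
30^48 = 30^(32+16) ≡ 52 (mod 191).
Check: 52² = 2704 ≡ 30 (mod 191). The two roots are 52 and 139.

52, 139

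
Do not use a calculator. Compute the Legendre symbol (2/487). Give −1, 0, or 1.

Pull out 2: since 487 ≡ 7 (mod 8), (2/487) = +1.
Reached (1/487) = 1. Collecting the sign flips along the way, the symbol is +1.

1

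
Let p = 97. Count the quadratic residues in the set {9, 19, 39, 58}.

1

(9/97) = +1 → QR.
(19/97) = -1 → non-residue.
(39/97) = -1 → non-residue.
(58/97) = -1 → non-residue.
Total quadratic residues among the 4: 1.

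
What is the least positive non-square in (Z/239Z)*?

(2/239) = +1, so 2 is a residue.
(3/239) = +1, so 3 is a residue.
(4/239) = +1, so 4 is a residue.
(5/239) = +1, so 5 is a residue.
(6/239) = +1, so 6 is a residue.
(7/239) = −1, so 7 is the smallest positive non-residue mod 239.

7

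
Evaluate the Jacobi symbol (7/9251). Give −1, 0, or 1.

-1

Reciprocity: 7 ≡ 3 and 9251 ≡ 3 (mod 4), so (7/9251) = −(9251/7).
Reduce top mod 7: now compute (4/7).
Pull out 2^2: since 7 ≡ 7 (mod 8), (2/7) = +1, so (2/7)^2 = +1.
Reached (1/7) = 1. Collecting the sign flips along the way, the symbol is -1.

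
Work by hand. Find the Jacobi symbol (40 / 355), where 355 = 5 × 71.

Pull out 2^3: since 355 ≡ 3 (mod 8), (2/355) = -1, so (2/355)^3 = -1.
Reciprocity: 5 ≡ 1 and 355 ≡ 3 (mod 4), so (5/355) = +(355/5).
Reduce top mod 5: now compute (0/5).
Top reduces to 0: gcd > 1, so the symbol is 0.

0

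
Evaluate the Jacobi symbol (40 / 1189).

Pull out 2^3: since 1189 ≡ 5 (mod 8), (2/1189) = -1, so (2/1189)^3 = -1.
Reciprocity: 5 ≡ 1 and 1189 ≡ 1 (mod 4), so (5/1189) = +(1189/5).
Reduce top mod 5: now compute (4/5).
Pull out 2^2: since 5 ≡ 5 (mod 8), (2/5) = -1, so (2/5)^2 = +1.
Reached (1/5) = 1. Collecting the sign flips along the way, the symbol is -1.

-1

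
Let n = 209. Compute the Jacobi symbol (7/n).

Reciprocity: 7 ≡ 3 and 209 ≡ 1 (mod 4), so (7/209) = +(209/7).
Reduce top mod 7: now compute (6/7).
Pull out 2: since 7 ≡ 7 (mod 8), (2/7) = +1.
Reciprocity: 3 ≡ 3 and 7 ≡ 3 (mod 4), so (3/7) = −(7/3).
Reduce top mod 3: now compute (1/3).
Reached (1/3) = 1. Collecting the sign flips along the way, the symbol is -1.

-1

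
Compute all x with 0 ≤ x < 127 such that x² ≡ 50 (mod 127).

47, 80

Since 127 ≡ 3 (mod 4), a square root of 50 is 50^((127+1)/4) = 50^32 mod 127.
Repeated squaring: 50^2≡87, 50^4≡76, 50^8≡61, 50^16≡38, 50^32≡47 (mod 127).
50^32 = 50^(32) ≡ 47 (mod 127).
Check: 47² = 2209 ≡ 50 (mod 127). The two roots are 47 and 80.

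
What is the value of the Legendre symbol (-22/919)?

First reduce: -22 ≡ 897 (mod 919).
Reciprocity: 897 ≡ 1 and 919 ≡ 3 (mod 4), so (897/919) = +(919/897).
Reduce top mod 897: now compute (22/897).
Pull out 2: since 897 ≡ 1 (mod 8), (2/897) = +1.
Reciprocity: 11 ≡ 3 and 897 ≡ 1 (mod 4), so (11/897) = +(897/11).
Reduce top mod 11: now compute (6/11).
Pull out 2: since 11 ≡ 3 (mod 8), (2/11) = -1.
Reciprocity: 3 ≡ 3 and 11 ≡ 3 (mod 4), so (3/11) = −(11/3).
Reduce top mod 3: now compute (2/3).
Pull out 2: since 3 ≡ 3 (mod 8), (2/3) = -1.
Reached (1/3) = 1. Collecting the sign flips along the way, the symbol is -1.

-1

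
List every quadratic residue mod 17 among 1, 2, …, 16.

Square k = 1,…,8 (k and 17−k give the same square):
1²=1, 2²=4, 3²=9, 4²=16, 5²≡8, 6²≡2, 7²≡15, 8²≡13 (mod 17).
So the quadratic residues mod 17 are {1, 2, 4, 8, 9, 13, 15, 16}.

1,2,4,8,9,13,15,16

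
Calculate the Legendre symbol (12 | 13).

Pull out 2^2: since 13 ≡ 5 (mod 8), (2/13) = -1, so (2/13)^2 = +1.
Reciprocity: 3 ≡ 3 and 13 ≡ 1 (mod 4), so (3/13) = +(13/3).
Reduce top mod 3: now compute (1/3).
Reached (1/3) = 1. Collecting the sign flips along the way, the symbol is +1.

1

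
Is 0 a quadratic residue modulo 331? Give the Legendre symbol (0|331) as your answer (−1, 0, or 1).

0

Top reduces to 0: gcd > 1, so the symbol is 0.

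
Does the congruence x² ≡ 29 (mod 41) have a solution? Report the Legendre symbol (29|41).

Reciprocity: 29 ≡ 1 and 41 ≡ 1 (mod 4), so (29/41) = +(41/29).
Reduce top mod 29: now compute (12/29).
Pull out 2^2: since 29 ≡ 5 (mod 8), (2/29) = -1, so (2/29)^2 = +1.
Reciprocity: 3 ≡ 3 and 29 ≡ 1 (mod 4), so (3/29) = +(29/3).
Reduce top mod 3: now compute (2/3).
Pull out 2: since 3 ≡ 3 (mod 8), (2/3) = -1.
Reached (1/3) = 1. Collecting the sign flips along the way, the symbol is -1.

-1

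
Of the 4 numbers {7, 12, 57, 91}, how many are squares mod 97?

(7/97) = -1 → non-residue.
(12/97) = +1 → QR.
(57/97) = -1 → non-residue.
(91/97) = +1 → QR.
Total quadratic residues among the 4: 2.

2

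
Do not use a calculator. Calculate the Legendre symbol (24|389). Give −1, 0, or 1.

1

Pull out 2^3: since 389 ≡ 5 (mod 8), (2/389) = -1, so (2/389)^3 = -1.
Reciprocity: 3 ≡ 3 and 389 ≡ 1 (mod 4), so (3/389) = +(389/3).
Reduce top mod 3: now compute (2/3).
Pull out 2: since 3 ≡ 3 (mod 8), (2/3) = -1.
Reached (1/3) = 1. Collecting the sign flips along the way, the symbol is +1.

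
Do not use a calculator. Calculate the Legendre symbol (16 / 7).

1

Euler's criterion: (16/7) ≡ 2^3 (mod 7).
2^2 ≡ 4 (mod 7)
2^3 = 2^(2+1) ≡ 1 (mod 7).
Result is 1, so (16/7) = 1.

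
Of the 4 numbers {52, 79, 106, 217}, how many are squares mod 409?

(52/409) = -1 → non-residue.
(79/409) = -1 → non-residue.
(106/409) = +1 → QR.
(217/409) = +1 → QR.
Total quadratic residues among the 4: 2.

2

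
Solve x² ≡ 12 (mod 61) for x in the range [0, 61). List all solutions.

61 ≡ 1 (mod 4), so we find a root by search.
Trying successive values, 16² = 256 ≡ 12 (mod 61). The other root is 61 − 16 = 45.

16, 45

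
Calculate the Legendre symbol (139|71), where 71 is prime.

Euler's criterion: (139/71) ≡ 68^35 (mod 71).
68^2 ≡ 9 (mod 71)
68^4 ≡ 10 (mod 71)
68^8 ≡ 29 (mod 71)
68^16 ≡ 60 (mod 71)
68^32 ≡ 50 (mod 71)
68^35 = 68^(32+2+1) ≡ 70 (mod 71).
Result is 70 ≡ −1, so (139/71) = −1.

-1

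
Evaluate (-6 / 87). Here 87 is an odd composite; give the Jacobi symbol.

First reduce: -6 ≡ 81 (mod 87).
Reciprocity: 81 ≡ 1 and 87 ≡ 3 (mod 4), so (81/87) = +(87/81).
Reduce top mod 81: now compute (6/81).
Pull out 2: since 81 ≡ 1 (mod 8), (2/81) = +1.
Reciprocity: 3 ≡ 3 and 81 ≡ 1 (mod 4), so (3/81) = +(81/3).
Reduce top mod 3: now compute (0/3).
Top reduces to 0: gcd > 1, so the symbol is 0.

0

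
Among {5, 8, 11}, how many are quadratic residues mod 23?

1

(5/23) = -1 → non-residue.
(8/23) = +1 → QR.
(11/23) = -1 → non-residue.
Total quadratic residues among the 3: 1.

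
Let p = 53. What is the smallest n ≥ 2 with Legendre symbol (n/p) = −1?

(2/53) = −1, so 2 is the smallest positive non-residue mod 53.

2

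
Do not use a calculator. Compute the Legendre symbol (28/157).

-1

Euler's criterion: (28/157) ≡ 28^78 (mod 157).
28^2 ≡ 156 (mod 157)
28^4 ≡ 1 (mod 157)
28^8 ≡ 1 (mod 157)
28^16 ≡ 1 (mod 157)
28^32 ≡ 1 (mod 157)
28^64 ≡ 1 (mod 157)
28^78 = 28^(64+8+4+2) ≡ 156 (mod 157).
Result is 156 ≡ −1, so (28/157) = −1.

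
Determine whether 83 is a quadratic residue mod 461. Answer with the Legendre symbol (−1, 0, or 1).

-1

Reciprocity: 83 ≡ 3 and 461 ≡ 1 (mod 4), so (83/461) = +(461/83).
Reduce top mod 83: now compute (46/83).
Pull out 2: since 83 ≡ 3 (mod 8), (2/83) = -1.
Reciprocity: 23 ≡ 3 and 83 ≡ 3 (mod 4), so (23/83) = −(83/23).
Reduce top mod 23: now compute (14/23).
Pull out 2: since 23 ≡ 7 (mod 8), (2/23) = +1.
Reciprocity: 7 ≡ 3 and 23 ≡ 3 (mod 4), so (7/23) = −(23/7).
Reduce top mod 7: now compute (2/7).
Pull out 2: since 7 ≡ 7 (mod 8), (2/7) = +1.
Reached (1/7) = 1. Collecting the sign flips along the way, the symbol is -1.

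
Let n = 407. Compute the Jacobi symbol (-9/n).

First reduce: -9 ≡ 398 (mod 407).
Pull out 2: since 407 ≡ 7 (mod 8), (2/407) = +1.
Reciprocity: 199 ≡ 3 and 407 ≡ 3 (mod 4), so (199/407) = −(407/199).
Reduce top mod 199: now compute (9/199).
Reciprocity: 9 ≡ 1 and 199 ≡ 3 (mod 4), so (9/199) = +(199/9).
Reduce top mod 9: now compute (1/9).
Reached (1/9) = 1. Collecting the sign flips along the way, the symbol is -1.

-1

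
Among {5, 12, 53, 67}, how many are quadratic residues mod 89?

3

(5/89) = +1 → QR.
(12/89) = -1 → non-residue.
(53/89) = +1 → QR.
(67/89) = +1 → QR.
Total quadratic residues among the 4: 3.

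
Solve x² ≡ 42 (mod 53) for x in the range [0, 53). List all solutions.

25, 28

53 ≡ 1 (mod 4), so we find a root by search.
Trying successive values, 25² = 625 ≡ 42 (mod 53). The other root is 53 − 25 = 28.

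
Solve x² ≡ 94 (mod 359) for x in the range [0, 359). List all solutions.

Since 359 ≡ 3 (mod 4), a square root of 94 is 94^((359+1)/4) = 94^90 mod 359.
Repeated squaring: 94^2≡220, 94^4≡294, 94^8≡276, 94^16≡68, 94^32≡316, 94^64≡54 (mod 359).
94^90 = 94^(64+16+8+2) ≡ 69 (mod 359).
Check: 69² = 4761 ≡ 94 (mod 359). The two roots are 69 and 290.

69, 290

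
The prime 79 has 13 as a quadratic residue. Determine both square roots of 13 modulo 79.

Since 79 ≡ 3 (mod 4), a square root of 13 is 13^((79+1)/4) = 13^20 mod 79.
Repeated squaring: 13^2≡11, 13^4≡42, 13^8≡26, 13^16≡44 (mod 79).
13^20 = 13^(16+4) ≡ 31 (mod 79).
Check: 31² = 961 ≡ 13 (mod 79). The two roots are 31 and 48.

31, 48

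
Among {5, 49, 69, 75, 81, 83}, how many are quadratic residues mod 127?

3

(5/127) = -1 → non-residue.
(49/127) = +1 → QR.
(69/127) = +1 → QR.
(75/127) = -1 → non-residue.
(81/127) = +1 → QR.
(83/127) = -1 → non-residue.
Total quadratic residues among the 6: 3.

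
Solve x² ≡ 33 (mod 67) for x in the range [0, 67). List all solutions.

Since 67 ≡ 3 (mod 4), a square root of 33 is 33^((67+1)/4) = 33^17 mod 67.
Repeated squaring: 33^2≡17, 33^4≡21, 33^8≡39, 33^16≡47 (mod 67).
33^17 = 33^(16+1) ≡ 10 (mod 67).
Check: 10² = 100 ≡ 33 (mod 67). The two roots are 10 and 57.

10, 57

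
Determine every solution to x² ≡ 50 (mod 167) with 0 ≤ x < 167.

65, 102

Since 167 ≡ 3 (mod 4), a square root of 50 is 50^((167+1)/4) = 50^42 mod 167.
Repeated squaring: 50^2≡162, 50^4≡25, 50^8≡124, 50^16≡12, 50^32≡144 (mod 167).
50^42 = 50^(32+8+2) ≡ 65 (mod 167).
Check: 65² = 4225 ≡ 50 (mod 167). The two roots are 65 and 102.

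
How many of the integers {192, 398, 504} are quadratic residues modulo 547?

1

(192/547) = -1 → non-residue.
(398/547) = -1 → non-residue.
(504/547) = +1 → QR.
Total quadratic residues among the 3: 1.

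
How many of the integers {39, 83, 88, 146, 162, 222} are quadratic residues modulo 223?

(39/223) = +1 → QR.
(83/223) = +1 → QR.
(88/223) = -1 → non-residue.
(146/223) = +1 → QR.
(162/223) = +1 → QR.
(222/223) = -1 → non-residue.
Total quadratic residues among the 6: 4.

4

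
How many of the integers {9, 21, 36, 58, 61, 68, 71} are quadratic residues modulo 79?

(9/79) = +1 → QR.
(21/79) = +1 → QR.
(36/79) = +1 → QR.
(58/79) = -1 → non-residue.
(61/79) = -1 → non-residue.
(68/79) = -1 → non-residue.
(71/79) = -1 → non-residue.
Total quadratic residues among the 7: 3.

3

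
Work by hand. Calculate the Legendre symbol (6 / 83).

Pull out 2: since 83 ≡ 3 (mod 8), (2/83) = -1.
Reciprocity: 3 ≡ 3 and 83 ≡ 3 (mod 4), so (3/83) = −(83/3).
Reduce top mod 3: now compute (2/3).
Pull out 2: since 3 ≡ 3 (mod 8), (2/3) = -1.
Reached (1/3) = 1. Collecting the sign flips along the way, the symbol is -1.

-1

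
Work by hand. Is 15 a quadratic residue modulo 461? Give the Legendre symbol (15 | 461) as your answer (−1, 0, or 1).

Euler's criterion: (15/461) ≡ 15^230 (mod 461).
15^2 ≡ 225 (mod 461)
15^4 ≡ 376 (mod 461)
15^8 ≡ 310 (mod 461)
15^16 ≡ 212 (mod 461)
15^32 ≡ 227 (mod 461)
15^64 ≡ 358 (mod 461)
15^128 ≡ 6 (mod 461)
15^230 = 15^(128+64+32+4+2) ≡ 460 (mod 461).
Result is 460 ≡ −1, so (15/461) = −1.

-1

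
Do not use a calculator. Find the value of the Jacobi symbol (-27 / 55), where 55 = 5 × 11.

1

First reduce: -27 ≡ 28 (mod 55).
Pull out 2^2: since 55 ≡ 7 (mod 8), (2/55) = +1, so (2/55)^2 = +1.
Reciprocity: 7 ≡ 3 and 55 ≡ 3 (mod 4), so (7/55) = −(55/7).
Reduce top mod 7: now compute (6/7).
Pull out 2: since 7 ≡ 7 (mod 8), (2/7) = +1.
Reciprocity: 3 ≡ 3 and 7 ≡ 3 (mod 4), so (3/7) = −(7/3).
Reduce top mod 3: now compute (1/3).
Reached (1/3) = 1. Collecting the sign flips along the way, the symbol is +1.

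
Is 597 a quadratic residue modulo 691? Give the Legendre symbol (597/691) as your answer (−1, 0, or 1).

1

Reciprocity: 597 ≡ 1 and 691 ≡ 3 (mod 4), so (597/691) = +(691/597).
Reduce top mod 597: now compute (94/597).
Pull out 2: since 597 ≡ 5 (mod 8), (2/597) = -1.
Reciprocity: 47 ≡ 3 and 597 ≡ 1 (mod 4), so (47/597) = +(597/47).
Reduce top mod 47: now compute (33/47).
Reciprocity: 33 ≡ 1 and 47 ≡ 3 (mod 4), so (33/47) = +(47/33).
Reduce top mod 33: now compute (14/33).
Pull out 2: since 33 ≡ 1 (mod 8), (2/33) = +1.
Reciprocity: 7 ≡ 3 and 33 ≡ 1 (mod 4), so (7/33) = +(33/7).
Reduce top mod 7: now compute (5/7).
Reciprocity: 5 ≡ 1 and 7 ≡ 3 (mod 4), so (5/7) = +(7/5).
Reduce top mod 5: now compute (2/5).
Pull out 2: since 5 ≡ 5 (mod 8), (2/5) = -1.
Reached (1/5) = 1. Collecting the sign flips along the way, the symbol is +1.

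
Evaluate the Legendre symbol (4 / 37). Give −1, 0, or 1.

1

Pull out 2^2: since 37 ≡ 5 (mod 8), (2/37) = -1, so (2/37)^2 = +1.
Reached (1/37) = 1. Collecting the sign flips along the way, the symbol is +1.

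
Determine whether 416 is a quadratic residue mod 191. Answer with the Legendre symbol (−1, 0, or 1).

1

Euler's criterion: (416/191) ≡ 34^95 (mod 191).
34^2 ≡ 10 (mod 191)
34^4 ≡ 100 (mod 191)
34^8 ≡ 68 (mod 191)
34^16 ≡ 40 (mod 191)
34^32 ≡ 72 (mod 191)
34^64 ≡ 27 (mod 191)
34^95 = 34^(64+16+8+4+2+1) ≡ 1 (mod 191).
Result is 1, so (416/191) = 1.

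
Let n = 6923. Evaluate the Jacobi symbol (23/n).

0

Reciprocity: 23 ≡ 3 and 6923 ≡ 3 (mod 4), so (23/6923) = −(6923/23).
Reduce top mod 23: now compute (0/23).
Top reduces to 0: gcd > 1, so the symbol is 0.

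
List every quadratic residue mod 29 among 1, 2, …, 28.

Square k = 1,…,14 (k and 29−k give the same square):
1²=1, 2²=4, 3²=9, 4²=16, 5²=25, 6²≡7, 7²≡20, 8²≡6, 9²≡23, 10²≡13, 11²≡5, 12²≡28, 13²≡24, 14²≡22 (mod 29).
So the quadratic residues mod 29 are {1, 4, 5, 6, 7, 9, 13, 16, 20, 22, 23, 24, 25, 28}.

1, 4, 5, 6, 7, 9, 13, 16, 20, 22, 23, 24, 25, 28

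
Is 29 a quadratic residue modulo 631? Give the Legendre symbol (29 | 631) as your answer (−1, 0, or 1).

1

Reciprocity: 29 ≡ 1 and 631 ≡ 3 (mod 4), so (29/631) = +(631/29).
Reduce top mod 29: now compute (22/29).
Pull out 2: since 29 ≡ 5 (mod 8), (2/29) = -1.
Reciprocity: 11 ≡ 3 and 29 ≡ 1 (mod 4), so (11/29) = +(29/11).
Reduce top mod 11: now compute (7/11).
Reciprocity: 7 ≡ 3 and 11 ≡ 3 (mod 4), so (7/11) = −(11/7).
Reduce top mod 7: now compute (4/7).
Pull out 2^2: since 7 ≡ 7 (mod 8), (2/7) = +1, so (2/7)^2 = +1.
Reached (1/7) = 1. Collecting the sign flips along the way, the symbol is +1.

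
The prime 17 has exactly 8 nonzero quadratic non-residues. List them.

3 5 6 7 10 11 12 14

Square k = 1,…,8 (k and 17−k give the same square):
1²=1, 2²=4, 3²=9, 4²=16, 5²≡8, 6²≡2, 7²≡15, 8²≡13 (mod 17).
The residues are {1, 2, 4, 8, 9, 13, 15, 16}; the non-residues are the remaining 8 nonzero classes.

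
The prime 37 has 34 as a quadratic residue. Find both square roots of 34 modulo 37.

37 ≡ 1 (mod 4), so we find a root by search.
Trying successive values, 16² = 256 ≡ 34 (mod 37). The other root is 37 − 16 = 21.

16, 21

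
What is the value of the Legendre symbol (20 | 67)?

-1

Pull out 2^2: since 67 ≡ 3 (mod 8), (2/67) = -1, so (2/67)^2 = +1.
Reciprocity: 5 ≡ 1 and 67 ≡ 3 (mod 4), so (5/67) = +(67/5).
Reduce top mod 5: now compute (2/5).
Pull out 2: since 5 ≡ 5 (mod 8), (2/5) = -1.
Reached (1/5) = 1. Collecting the sign flips along the way, the symbol is -1.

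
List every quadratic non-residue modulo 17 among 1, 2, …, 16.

3, 5, 6, 7, 10, 11, 12, 14

Square k = 1,…,8 (k and 17−k give the same square):
1²=1, 2²=4, 3²=9, 4²=16, 5²≡8, 6²≡2, 7²≡15, 8²≡13 (mod 17).
The residues are {1, 2, 4, 8, 9, 13, 15, 16}; the non-residues are the remaining 8 nonzero classes.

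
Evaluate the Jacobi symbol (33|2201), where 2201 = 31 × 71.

-1

Reciprocity: 33 ≡ 1 and 2201 ≡ 1 (mod 4), so (33/2201) = +(2201/33).
Reduce top mod 33: now compute (23/33).
Reciprocity: 23 ≡ 3 and 33 ≡ 1 (mod 4), so (23/33) = +(33/23).
Reduce top mod 23: now compute (10/23).
Pull out 2: since 23 ≡ 7 (mod 8), (2/23) = +1.
Reciprocity: 5 ≡ 1 and 23 ≡ 3 (mod 4), so (5/23) = +(23/5).
Reduce top mod 5: now compute (3/5).
Reciprocity: 3 ≡ 3 and 5 ≡ 1 (mod 4), so (3/5) = +(5/3).
Reduce top mod 3: now compute (2/3).
Pull out 2: since 3 ≡ 3 (mod 8), (2/3) = -1.
Reached (1/3) = 1. Collecting the sign flips along the way, the symbol is -1.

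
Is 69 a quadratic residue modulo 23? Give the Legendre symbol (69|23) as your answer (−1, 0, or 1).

0

First reduce: 69 ≡ 0 (mod 23).
Top reduces to 0: gcd > 1, so the symbol is 0.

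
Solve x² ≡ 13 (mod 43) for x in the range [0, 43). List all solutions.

20, 23

Since 43 ≡ 3 (mod 4), a square root of 13 is 13^((43+1)/4) = 13^11 mod 43.
Repeated squaring: 13^2≡40, 13^4≡9, 13^8≡38 (mod 43).
13^11 = 13^(8+2+1) ≡ 23 (mod 43).
Check: 23² = 529 ≡ 13 (mod 43). The two roots are 20 and 23.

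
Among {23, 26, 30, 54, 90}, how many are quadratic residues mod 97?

(23/97) = -1 → non-residue.
(26/97) = -1 → non-residue.
(30/97) = -1 → non-residue.
(54/97) = +1 → QR.
(90/97) = -1 → non-residue.
Total quadratic residues among the 5: 1.

1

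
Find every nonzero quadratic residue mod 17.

1, 2, 4, 8, 9, 13, 15, 16

Square k = 1,…,8 (k and 17−k give the same square):
1²=1, 2²=4, 3²=9, 4²=16, 5²≡8, 6²≡2, 7²≡15, 8²≡13 (mod 17).
So the quadratic residues mod 17 are {1, 2, 4, 8, 9, 13, 15, 16}.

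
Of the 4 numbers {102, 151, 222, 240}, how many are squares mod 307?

3

(102/307) = +1 → QR.
(151/307) = -1 → non-residue.
(222/307) = +1 → QR.
(240/307) = +1 → QR.
Total quadratic residues among the 4: 3.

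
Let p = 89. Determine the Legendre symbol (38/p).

-1

Pull out 2: since 89 ≡ 1 (mod 8), (2/89) = +1.
Reciprocity: 19 ≡ 3 and 89 ≡ 1 (mod 4), so (19/89) = +(89/19).
Reduce top mod 19: now compute (13/19).
Reciprocity: 13 ≡ 1 and 19 ≡ 3 (mod 4), so (13/19) = +(19/13).
Reduce top mod 13: now compute (6/13).
Pull out 2: since 13 ≡ 5 (mod 8), (2/13) = -1.
Reciprocity: 3 ≡ 3 and 13 ≡ 1 (mod 4), so (3/13) = +(13/3).
Reduce top mod 3: now compute (1/3).
Reached (1/3) = 1. Collecting the sign flips along the way, the symbol is -1.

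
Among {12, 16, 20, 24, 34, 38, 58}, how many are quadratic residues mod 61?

(12/61) = +1 → QR.
(16/61) = +1 → QR.
(20/61) = +1 → QR.
(24/61) = -1 → non-residue.
(34/61) = +1 → QR.
(38/61) = -1 → non-residue.
(58/61) = +1 → QR.
Total quadratic residues among the 7: 5.

5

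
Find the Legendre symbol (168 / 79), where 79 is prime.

1

First reduce: 168 ≡ 10 (mod 79).
Pull out 2: since 79 ≡ 7 (mod 8), (2/79) = +1.
Reciprocity: 5 ≡ 1 and 79 ≡ 3 (mod 4), so (5/79) = +(79/5).
Reduce top mod 5: now compute (4/5).
Pull out 2^2: since 5 ≡ 5 (mod 8), (2/5) = -1, so (2/5)^2 = +1.
Reached (1/5) = 1. Collecting the sign flips along the way, the symbol is +1.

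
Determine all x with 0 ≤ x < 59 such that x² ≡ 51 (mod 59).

13, 46

Since 59 ≡ 3 (mod 4), a square root of 51 is 51^((59+1)/4) = 51^15 mod 59.
Repeated squaring: 51^2≡5, 51^4≡25, 51^8≡35 (mod 59).
51^15 = 51^(8+4+2+1) ≡ 46 (mod 59).
Check: 46² = 2116 ≡ 51 (mod 59). The two roots are 13 and 46.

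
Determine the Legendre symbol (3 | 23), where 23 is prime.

1

Reciprocity: 3 ≡ 3 and 23 ≡ 3 (mod 4), so (3/23) = −(23/3).
Reduce top mod 3: now compute (2/3).
Pull out 2: since 3 ≡ 3 (mod 8), (2/3) = -1.
Reached (1/3) = 1. Collecting the sign flips along the way, the symbol is +1.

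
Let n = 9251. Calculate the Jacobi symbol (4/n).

1

Pull out 2^2: since 9251 ≡ 3 (mod 8), (2/9251) = -1, so (2/9251)^2 = +1.
Reached (1/9251) = 1. Collecting the sign flips along the way, the symbol is +1.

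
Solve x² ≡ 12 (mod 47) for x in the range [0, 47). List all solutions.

23, 24

Since 47 ≡ 3 (mod 4), a square root of 12 is 12^((47+1)/4) = 12^12 mod 47.
Repeated squaring: 12^2≡3, 12^4≡9, 12^8≡34 (mod 47).
12^12 = 12^(8+4) ≡ 24 (mod 47).
Check: 24² = 576 ≡ 12 (mod 47). The two roots are 23 and 24.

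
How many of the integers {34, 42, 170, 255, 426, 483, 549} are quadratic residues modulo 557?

5

(34/557) = -1 → non-residue.
(42/557) = +1 → QR.
(170/557) = +1 → QR.
(255/557) = +1 → QR.
(426/557) = +1 → QR.
(483/557) = +1 → QR.
(549/557) = -1 → non-residue.
Total quadratic residues among the 7: 5.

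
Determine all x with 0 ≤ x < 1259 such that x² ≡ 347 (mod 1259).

Since 1259 ≡ 3 (mod 4), a square root of 347 is 347^((1259+1)/4) = 347^315 mod 1259.
Repeated squaring: 347^2≡804, 347^4≡549, 347^8≡500, 347^16≡718, 347^32≡593, 347^64≡388, 347^128≡723, 347^256≡244 (mod 1259).
347^315 = 347^(256+32+16+8+2+1) ≡ 579 (mod 1259).
Check: 579² = 335241 ≡ 347 (mod 1259). The two roots are 579 and 680.

579, 680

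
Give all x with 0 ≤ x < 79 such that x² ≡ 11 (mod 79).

13, 66

Since 79 ≡ 3 (mod 4), a square root of 11 is 11^((79+1)/4) = 11^20 mod 79.
Repeated squaring: 11^2≡42, 11^4≡26, 11^8≡44, 11^16≡40 (mod 79).
11^20 = 11^(16+4) ≡ 13 (mod 79).
Check: 13² = 169 ≡ 11 (mod 79). The two roots are 13 and 66.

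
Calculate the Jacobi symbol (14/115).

Pull out 2: since 115 ≡ 3 (mod 8), (2/115) = -1.
Reciprocity: 7 ≡ 3 and 115 ≡ 3 (mod 4), so (7/115) = −(115/7).
Reduce top mod 7: now compute (3/7).
Reciprocity: 3 ≡ 3 and 7 ≡ 3 (mod 4), so (3/7) = −(7/3).
Reduce top mod 3: now compute (1/3).
Reached (1/3) = 1. Collecting the sign flips along the way, the symbol is -1.

-1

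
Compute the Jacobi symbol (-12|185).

First reduce: -12 ≡ 173 (mod 185).
Reciprocity: 173 ≡ 1 and 185 ≡ 1 (mod 4), so (173/185) = +(185/173).
Reduce top mod 173: now compute (12/173).
Pull out 2^2: since 173 ≡ 5 (mod 8), (2/173) = -1, so (2/173)^2 = +1.
Reciprocity: 3 ≡ 3 and 173 ≡ 1 (mod 4), so (3/173) = +(173/3).
Reduce top mod 3: now compute (2/3).
Pull out 2: since 3 ≡ 3 (mod 8), (2/3) = -1.
Reached (1/3) = 1. Collecting the sign flips along the way, the symbol is -1.

-1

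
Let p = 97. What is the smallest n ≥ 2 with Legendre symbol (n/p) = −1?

(2/97) = +1, so 2 is a residue.
(3/97) = +1, so 3 is a residue.
(4/97) = +1, so 4 is a residue.
(5/97) = −1, so 5 is the smallest positive non-residue mod 97.

5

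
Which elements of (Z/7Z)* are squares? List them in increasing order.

1 2 4

Square k = 1,…,3 (k and 7−k give the same square):
1²=1, 2²=4, 3²≡2 (mod 7).
So the quadratic residues mod 7 are {1, 2, 4}.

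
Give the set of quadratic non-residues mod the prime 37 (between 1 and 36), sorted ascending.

Square k = 1,…,18 (k and 37−k give the same square):
1²=1, 2²=4, 3²=9, 4²=16, 5²=25, 6²=36, 7²≡12, 8²≡27, 9²≡7, 10²≡26, 11²≡10, 12²≡33, 13²≡21, 14²≡11, 15²≡3, 16²≡34, 17²≡30, 18²≡28 (mod 37).
The residues are {1, 3, 4, 7, 9, 10, 11, 12, 16, 21, 25, 26, 27, 28, 30, 33, 34, 36}; the non-residues are the remaining 18 nonzero classes.

2,5,6,8,13,14,15,17,18,19,20,22,23,24,29,31,32,35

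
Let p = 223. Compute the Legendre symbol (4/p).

1

Pull out 2^2: since 223 ≡ 7 (mod 8), (2/223) = +1, so (2/223)^2 = +1.
Reached (1/223) = 1. Collecting the sign flips along the way, the symbol is +1.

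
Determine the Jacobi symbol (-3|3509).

-1

First reduce: -3 ≡ 3506 (mod 3509).
Pull out 2: since 3509 ≡ 5 (mod 8), (2/3509) = -1.
Reciprocity: 1753 ≡ 1 and 3509 ≡ 1 (mod 4), so (1753/3509) = +(3509/1753).
Reduce top mod 1753: now compute (3/1753).
Reciprocity: 3 ≡ 3 and 1753 ≡ 1 (mod 4), so (3/1753) = +(1753/3).
Reduce top mod 3: now compute (1/3).
Reached (1/3) = 1. Collecting the sign flips along the way, the symbol is -1.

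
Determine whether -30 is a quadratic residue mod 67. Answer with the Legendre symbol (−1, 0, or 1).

1

Euler's criterion: (-30/67) ≡ 37^33 (mod 67).
37^2 ≡ 29 (mod 67)
37^4 ≡ 37 (mod 67)
37^8 ≡ 29 (mod 67)
37^16 ≡ 37 (mod 67)
37^32 ≡ 29 (mod 67)
37^33 = 37^(32+1) ≡ 1 (mod 67).
Result is 1, so (-30/67) = 1.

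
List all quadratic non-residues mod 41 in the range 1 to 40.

3,6,7,11,12,13,14,15,17,19,22,24,26,27,28,29,30,34,35,38

Square k = 1,…,20 (k and 41−k give the same square):
1²=1, 2²=4, 3²=9, 4²=16, 5²=25, 6²=36, 7²≡8, 8²≡23, 9²≡40, 10²≡18, 11²≡39, 12²≡21, 13²≡5, 14²≡32, 15²≡20, 16²≡10, 17²≡2, 18²≡37, 19²≡33, 20²≡31 (mod 41).
The residues are {1, 2, 4, 5, 8, 9, 10, 16, 18, 20, 21, 23, 25, 31, 32, 33, 36, 37, 39, 40}; the non-residues are the remaining 20 nonzero classes.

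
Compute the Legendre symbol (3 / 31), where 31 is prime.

Reciprocity: 3 ≡ 3 and 31 ≡ 3 (mod 4), so (3/31) = −(31/3).
Reduce top mod 3: now compute (1/3).
Reached (1/3) = 1. Collecting the sign flips along the way, the symbol is -1.

-1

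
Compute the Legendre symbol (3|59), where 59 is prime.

Reciprocity: 3 ≡ 3 and 59 ≡ 3 (mod 4), so (3/59) = −(59/3).
Reduce top mod 3: now compute (2/3).
Pull out 2: since 3 ≡ 3 (mod 8), (2/3) = -1.
Reached (1/3) = 1. Collecting the sign flips along the way, the symbol is +1.

1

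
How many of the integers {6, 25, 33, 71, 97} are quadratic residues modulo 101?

(6/101) = +1 → QR.
(25/101) = +1 → QR.
(33/101) = +1 → QR.
(71/101) = +1 → QR.
(97/101) = +1 → QR.
Total quadratic residues among the 5: 5.

5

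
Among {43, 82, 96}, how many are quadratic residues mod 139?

1

(43/139) = -1 → non-residue.
(82/139) = -1 → non-residue.
(96/139) = +1 → QR.
Total quadratic residues among the 3: 1.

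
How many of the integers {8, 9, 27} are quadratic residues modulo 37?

(8/37) = -1 → non-residue.
(9/37) = +1 → QR.
(27/37) = +1 → QR.
Total quadratic residues among the 3: 2.

2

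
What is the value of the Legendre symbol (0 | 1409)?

Top reduces to 0: gcd > 1, so the symbol is 0.

0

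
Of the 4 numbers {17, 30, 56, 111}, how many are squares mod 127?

2

(17/127) = +1 → QR.
(30/127) = +1 → QR.
(56/127) = -1 → non-residue.
(111/127) = -1 → non-residue.
Total quadratic residues among the 4: 2.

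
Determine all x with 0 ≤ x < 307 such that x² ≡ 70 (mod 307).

101, 206

Since 307 ≡ 3 (mod 4), a square root of 70 is 70^((307+1)/4) = 70^77 mod 307.
Repeated squaring: 70^2≡295, 70^4≡144, 70^8≡167, 70^16≡259, 70^32≡155, 70^64≡79 (mod 307).
70^77 = 70^(64+8+4+1) ≡ 101 (mod 307).
Check: 101² = 10201 ≡ 70 (mod 307). The two roots are 101 and 206.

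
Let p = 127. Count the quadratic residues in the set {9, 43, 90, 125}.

1

(9/127) = +1 → QR.
(43/127) = -1 → non-residue.
(90/127) = -1 → non-residue.
(125/127) = -1 → non-residue.
Total quadratic residues among the 4: 1.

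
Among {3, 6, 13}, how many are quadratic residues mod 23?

(3/23) = +1 → QR.
(6/23) = +1 → QR.
(13/23) = +1 → QR.
Total quadratic residues among the 3: 3.

3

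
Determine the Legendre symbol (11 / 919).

1

Euler's criterion: (11/919) ≡ 11^459 (mod 919).
11^2 ≡ 121 (mod 919)
11^4 ≡ 856 (mod 919)
11^8 ≡ 293 (mod 919)
11^16 ≡ 382 (mod 919)
11^32 ≡ 722 (mod 919)
11^64 ≡ 211 (mod 919)
11^128 ≡ 409 (mod 919)
11^256 ≡ 23 (mod 919)
11^459 = 11^(256+128+64+8+2+1) ≡ 1 (mod 919).
Result is 1, so (11/919) = 1.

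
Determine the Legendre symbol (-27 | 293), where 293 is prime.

-1

Euler's criterion: (-27/293) ≡ 266^146 (mod 293).
266^2 ≡ 143 (mod 293)
266^4 ≡ 232 (mod 293)
266^8 ≡ 205 (mod 293)
266^16 ≡ 126 (mod 293)
266^32 ≡ 54 (mod 293)
266^64 ≡ 279 (mod 293)
266^128 ≡ 196 (mod 293)
266^146 = 266^(128+16+2) ≡ 292 (mod 293).
Result is 292 ≡ −1, so (-27/293) = −1.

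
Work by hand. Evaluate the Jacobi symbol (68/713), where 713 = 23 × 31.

Pull out 2^2: since 713 ≡ 1 (mod 8), (2/713) = +1, so (2/713)^2 = +1.
Reciprocity: 17 ≡ 1 and 713 ≡ 1 (mod 4), so (17/713) = +(713/17).
Reduce top mod 17: now compute (16/17).
Pull out 2^4: since 17 ≡ 1 (mod 8), (2/17) = +1, so (2/17)^4 = +1.
Reached (1/17) = 1. Collecting the sign flips along the way, the symbol is +1.

1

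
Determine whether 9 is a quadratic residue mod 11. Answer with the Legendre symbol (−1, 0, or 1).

Reciprocity: 9 ≡ 1 and 11 ≡ 3 (mod 4), so (9/11) = +(11/9).
Reduce top mod 9: now compute (2/9).
Pull out 2: since 9 ≡ 1 (mod 8), (2/9) = +1.
Reached (1/9) = 1. Collecting the sign flips along the way, the symbol is +1.

1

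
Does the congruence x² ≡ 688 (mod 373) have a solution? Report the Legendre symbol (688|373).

-1

First reduce: 688 ≡ 315 (mod 373).
Reciprocity: 315 ≡ 3 and 373 ≡ 1 (mod 4), so (315/373) = +(373/315).
Reduce top mod 315: now compute (58/315).
Pull out 2: since 315 ≡ 3 (mod 8), (2/315) = -1.
Reciprocity: 29 ≡ 1 and 315 ≡ 3 (mod 4), so (29/315) = +(315/29).
Reduce top mod 29: now compute (25/29).
Reciprocity: 25 ≡ 1 and 29 ≡ 1 (mod 4), so (25/29) = +(29/25).
Reduce top mod 25: now compute (4/25).
Pull out 2^2: since 25 ≡ 1 (mod 8), (2/25) = +1, so (2/25)^2 = +1.
Reached (1/25) = 1. Collecting the sign flips along the way, the symbol is -1.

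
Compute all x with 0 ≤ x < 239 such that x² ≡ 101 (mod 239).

Since 239 ≡ 3 (mod 4), a square root of 101 is 101^((239+1)/4) = 101^60 mod 239.
Repeated squaring: 101^2≡163, 101^4≡40, 101^8≡166, 101^16≡71, 101^32≡22 (mod 239).
101^60 = 101^(32+16+8+4) ≡ 36 (mod 239).
Check: 36² = 1296 ≡ 101 (mod 239). The two roots are 36 and 203.

36, 203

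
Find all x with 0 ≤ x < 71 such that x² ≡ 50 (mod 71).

11, 60

Since 71 ≡ 3 (mod 4), a square root of 50 is 50^((71+1)/4) = 50^18 mod 71.
Repeated squaring: 50^2≡15, 50^4≡12, 50^8≡2, 50^16≡4 (mod 71).
50^18 = 50^(16+2) ≡ 60 (mod 71).
Check: 60² = 3600 ≡ 50 (mod 71). The two roots are 11 and 60.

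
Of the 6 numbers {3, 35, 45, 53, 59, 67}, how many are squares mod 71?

(3/71) = +1 → QR.
(35/71) = -1 → non-residue.
(45/71) = +1 → QR.
(53/71) = -1 → non-residue.
(59/71) = -1 → non-residue.
(67/71) = -1 → non-residue.
Total quadratic residues among the 6: 2.

2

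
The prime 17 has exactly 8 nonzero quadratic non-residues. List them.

Square k = 1,…,8 (k and 17−k give the same square):
1²=1, 2²=4, 3²=9, 4²=16, 5²≡8, 6²≡2, 7²≡15, 8²≡13 (mod 17).
The residues are {1, 2, 4, 8, 9, 13, 15, 16}; the non-residues are the remaining 8 nonzero classes.

3 5 6 7 10 11 12 14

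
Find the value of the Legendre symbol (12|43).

-1

Euler's criterion: (12/43) ≡ 12^21 (mod 43).
12^2 ≡ 15 (mod 43)
12^4 ≡ 10 (mod 43)
12^8 ≡ 14 (mod 43)
12^16 ≡ 24 (mod 43)
12^21 = 12^(16+4+1) ≡ 42 (mod 43).
Result is 42 ≡ −1, so (12/43) = −1.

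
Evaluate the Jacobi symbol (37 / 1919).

Reciprocity: 37 ≡ 1 and 1919 ≡ 3 (mod 4), so (37/1919) = +(1919/37).
Reduce top mod 37: now compute (32/37).
Pull out 2^5: since 37 ≡ 5 (mod 8), (2/37) = -1, so (2/37)^5 = -1.
Reached (1/37) = 1. Collecting the sign flips along the way, the symbol is -1.

-1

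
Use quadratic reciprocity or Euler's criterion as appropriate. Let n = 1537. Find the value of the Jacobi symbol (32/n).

Pull out 2^5: since 1537 ≡ 1 (mod 8), (2/1537) = +1, so (2/1537)^5 = +1.
Reached (1/1537) = 1. Collecting the sign flips along the way, the symbol is +1.

1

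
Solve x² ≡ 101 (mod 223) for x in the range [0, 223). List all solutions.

18, 205

Since 223 ≡ 3 (mod 4), a square root of 101 is 101^((223+1)/4) = 101^56 mod 223.
Repeated squaring: 101^2≡166, 101^4≡127, 101^8≡73, 101^16≡200, 101^32≡83 (mod 223).
101^56 = 101^(32+16+8) ≡ 18 (mod 223).
Check: 18² = 324 ≡ 101 (mod 223). The two roots are 18 and 205.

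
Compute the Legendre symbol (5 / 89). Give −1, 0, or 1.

1

Euler's criterion: (5/89) ≡ 5^44 (mod 89).
5^2 ≡ 25 (mod 89)
5^4 ≡ 2 (mod 89)
5^8 ≡ 4 (mod 89)
5^16 ≡ 16 (mod 89)
5^32 ≡ 78 (mod 89)
5^44 = 5^(32+8+4) ≡ 1 (mod 89).
Result is 1, so (5/89) = 1.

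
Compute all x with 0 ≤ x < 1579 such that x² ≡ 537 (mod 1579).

46, 1533

Since 1579 ≡ 3 (mod 4), a square root of 537 is 537^((1579+1)/4) = 537^395 mod 1579.
Repeated squaring: 537^2≡991, 537^4≡1522, 537^8≡91, 537^16≡386, 537^32≡570, 537^64≡1205, 537^128≡924, 537^256≡1116 (mod 1579).
537^395 = 537^(256+128+8+2+1) ≡ 1533 (mod 1579).
Check: 1533² = 2350089 ≡ 537 (mod 1579). The two roots are 46 and 1533.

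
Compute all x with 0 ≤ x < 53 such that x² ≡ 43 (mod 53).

19, 34

53 ≡ 1 (mod 4), so we find a root by search.
Trying successive values, 19² = 361 ≡ 43 (mod 53). The other root is 53 − 19 = 34.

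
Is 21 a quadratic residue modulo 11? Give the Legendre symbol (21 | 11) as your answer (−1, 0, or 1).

First reduce: 21 ≡ 10 (mod 11).
Pull out 2: since 11 ≡ 3 (mod 8), (2/11) = -1.
Reciprocity: 5 ≡ 1 and 11 ≡ 3 (mod 4), so (5/11) = +(11/5).
Reduce top mod 5: now compute (1/5).
Reached (1/5) = 1. Collecting the sign flips along the way, the symbol is -1.

-1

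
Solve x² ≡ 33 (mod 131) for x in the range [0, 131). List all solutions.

65, 66

Since 131 ≡ 3 (mod 4), a square root of 33 is 33^((131+1)/4) = 33^33 mod 131.
Repeated squaring: 33^2≡41, 33^4≡109, 33^8≡91, 33^16≡28, 33^32≡129 (mod 131).
33^33 = 33^(32+1) ≡ 65 (mod 131).
Check: 65² = 4225 ≡ 33 (mod 131). The two roots are 65 and 66.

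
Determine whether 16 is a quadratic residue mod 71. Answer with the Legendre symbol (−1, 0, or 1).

Pull out 2^4: since 71 ≡ 7 (mod 8), (2/71) = +1, so (2/71)^4 = +1.
Reached (1/71) = 1. Collecting the sign flips along the way, the symbol is +1.

1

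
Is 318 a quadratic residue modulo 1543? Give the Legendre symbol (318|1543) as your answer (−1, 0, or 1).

-1

Pull out 2: since 1543 ≡ 7 (mod 8), (2/1543) = +1.
Reciprocity: 159 ≡ 3 and 1543 ≡ 3 (mod 4), so (159/1543) = −(1543/159).
Reduce top mod 159: now compute (112/159).
Pull out 2^4: since 159 ≡ 7 (mod 8), (2/159) = +1, so (2/159)^4 = +1.
Reciprocity: 7 ≡ 3 and 159 ≡ 3 (mod 4), so (7/159) = −(159/7).
Reduce top mod 7: now compute (5/7).
Reciprocity: 5 ≡ 1 and 7 ≡ 3 (mod 4), so (5/7) = +(7/5).
Reduce top mod 5: now compute (2/5).
Pull out 2: since 5 ≡ 5 (mod 8), (2/5) = -1.
Reached (1/5) = 1. Collecting the sign flips along the way, the symbol is -1.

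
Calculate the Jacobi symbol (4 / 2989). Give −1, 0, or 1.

Pull out 2^2: since 2989 ≡ 5 (mod 8), (2/2989) = -1, so (2/2989)^2 = +1.
Reached (1/2989) = 1. Collecting the sign flips along the way, the symbol is +1.

1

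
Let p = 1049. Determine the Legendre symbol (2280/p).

-1

Euler's criterion: (2280/1049) ≡ 182^524 (mod 1049).
182^2 ≡ 605 (mod 1049)
182^4 ≡ 973 (mod 1049)
182^8 ≡ 531 (mod 1049)
182^16 ≡ 829 (mod 1049)
182^32 ≡ 146 (mod 1049)
182^64 ≡ 336 (mod 1049)
182^128 ≡ 653 (mod 1049)
182^256 ≡ 515 (mod 1049)
182^512 ≡ 877 (mod 1049)
182^524 = 182^(512+8+4) ≡ 1048 (mod 1049).
Result is 1048 ≡ −1, so (2280/1049) = −1.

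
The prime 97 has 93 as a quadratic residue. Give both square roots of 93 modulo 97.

44, 53

97 ≡ 1 (mod 4), so we find a root by search.
Trying successive values, 44² = 1936 ≡ 93 (mod 97). The other root is 97 − 44 = 53.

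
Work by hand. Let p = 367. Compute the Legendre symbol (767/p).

1

Euler's criterion: (767/367) ≡ 33^183 (mod 367).
33^2 ≡ 355 (mod 367)
33^4 ≡ 144 (mod 367)
33^8 ≡ 184 (mod 367)
33^16 ≡ 92 (mod 367)
33^32 ≡ 23 (mod 367)
33^64 ≡ 162 (mod 367)
33^128 ≡ 187 (mod 367)
33^183 = 33^(128+32+16+4+2+1) ≡ 1 (mod 367).
Result is 1, so (767/367) = 1.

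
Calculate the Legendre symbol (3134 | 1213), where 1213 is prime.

-1

First reduce: 3134 ≡ 708 (mod 1213).
Pull out 2^2: since 1213 ≡ 5 (mod 8), (2/1213) = -1, so (2/1213)^2 = +1.
Reciprocity: 177 ≡ 1 and 1213 ≡ 1 (mod 4), so (177/1213) = +(1213/177).
Reduce top mod 177: now compute (151/177).
Reciprocity: 151 ≡ 3 and 177 ≡ 1 (mod 4), so (151/177) = +(177/151).
Reduce top mod 151: now compute (26/151).
Pull out 2: since 151 ≡ 7 (mod 8), (2/151) = +1.
Reciprocity: 13 ≡ 1 and 151 ≡ 3 (mod 4), so (13/151) = +(151/13).
Reduce top mod 13: now compute (8/13).
Pull out 2^3: since 13 ≡ 5 (mod 8), (2/13) = -1, so (2/13)^3 = -1.
Reached (1/13) = 1. Collecting the sign flips along the way, the symbol is -1.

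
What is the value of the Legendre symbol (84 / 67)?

Euler's criterion: (84/67) ≡ 17^33 (mod 67).
17^2 ≡ 21 (mod 67)
17^4 ≡ 39 (mod 67)
17^8 ≡ 47 (mod 67)
17^16 ≡ 65 (mod 67)
17^32 ≡ 4 (mod 67)
17^33 = 17^(32+1) ≡ 1 (mod 67).
Result is 1, so (84/67) = 1.

1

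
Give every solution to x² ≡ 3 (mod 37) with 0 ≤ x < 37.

15, 22

37 ≡ 1 (mod 4), so we find a root by search.
Trying successive values, 15² = 225 ≡ 3 (mod 37). The other root is 37 − 15 = 22.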